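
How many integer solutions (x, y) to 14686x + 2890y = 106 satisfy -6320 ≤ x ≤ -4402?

1

gcd(14686, 2890) = 2  (14686 = 5·2890 + 236, 2890 = 12·236 + 58, 236 = 4·58 + 4, 58 = 14·4 + 2, 4 = 2·2).
Back-substituting, 14686·(-698) + 2890·(3547) = 2.
Scale by 53: particular solution (-36994, 187991); reduce x mod 1445: (576, -2927).
General solution: x = 576 + 1445t, y = -2927 - 7343t for integer t.
-6320 ≤ 576 + 1445t ≤ -4402 gives t ∈ [-4, -4], which is 1 value.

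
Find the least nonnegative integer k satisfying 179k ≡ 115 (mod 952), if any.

gcd(952, 179) = 1  (952 = 5*179 + 57, 179 = 3*57 + 8, 57 = 7*8 + 1, 8 = 8*1).
1 divides 115, so solutions exist.
Back-substituting, 179*(-117) + 952*(22) = 1.
So 179*(-117) ≡ 1 (mod 952); multiply by 115: k ≡ -13455 (mod 952).
Smallest nonnegative: k = -13455 mod 952 = 825.

825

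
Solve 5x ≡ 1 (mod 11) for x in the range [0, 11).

9

gcd(11, 5) = 1  (11 = 2*5 + 1, 5 = 5*1).
Back-substituting, 5*(-2) + 11*(1) = 1.
So 5*-2 ≡ 1 (mod 11), and -2 mod 11 = 9.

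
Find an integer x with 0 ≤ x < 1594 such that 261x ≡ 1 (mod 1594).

gcd(1594, 261):
  1594 = 6*261 + 28
  261 = 9*28 + 9
  28 = 3*9 + 1
  9 = 9*1
so gcd(1594, 261) = 1.
Back-substitute for Bézout coefficients:
  1 = 28 - 3*9
  ... = 261*(-171) + 1594*(28)
So 261*-171 ≡ 1 (mod 1594), and -171 mod 1594 = 1423.

1423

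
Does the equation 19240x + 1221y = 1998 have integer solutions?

yes

gcd(19240, 1221) = 37  (19240 = 15*1221 + 925, 1221 = 1*925 + 296, 925 = 3*296 + 37, 296 = 8*37).
37 divides 1998, so integer solutions exist.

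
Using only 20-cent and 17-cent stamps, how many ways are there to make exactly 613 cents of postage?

2

Need nonnegative integers with 20j + 17k = 613.
gcd(20, 17) = 1, and 20·(6) + 17·(-7) = 1.
So (j₀, k₀) = (3678, -4291); general j = 3678 + 17t, k = -4291 - 20t.
j ≥ 0 ⇒ t ≥ -216; k ≥ 0 ⇒ t ≤ -215. That's 2 values of t.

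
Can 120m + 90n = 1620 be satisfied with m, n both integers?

gcd(120, 90) = 30  (120 = 1*90 + 30, 90 = 3*30).
30 divides 1620, so integer solutions exist.

yes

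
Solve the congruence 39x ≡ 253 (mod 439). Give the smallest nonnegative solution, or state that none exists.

29

gcd(439, 39):
  439 = 11·39 + 10
  39 = 3·10 + 9
  10 = 1·9 + 1
  9 = 9·1
so gcd(439, 39) = 1.
1 divides 253, so solutions exist.
Back-substitute for Bézout coefficients:
  1 = 10 - 1·9
  ... = 39·(-45) + 439·(4)
So 39·(-45) ≡ 1 (mod 439); multiply by 253: x ≡ -11385 (mod 439).
Smallest nonnegative: x = -11385 mod 439 = 29.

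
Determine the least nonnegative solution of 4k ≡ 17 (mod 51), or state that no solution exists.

gcd(51, 4) = 1.
1 divides 17, so solutions exist.
By Bézout, 4·(13) + 51·(-1) = 1.
So 4·(13) ≡ 1 (mod 51); multiply by 17: k ≡ 221 (mod 51).
Smallest nonnegative: k = 221 mod 51 = 17.

17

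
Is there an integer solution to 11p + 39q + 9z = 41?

gcd(39, 11) = 1  (39 = 3*11 + 6, 11 = 1*6 + 5, 6 = 1*5 + 1, 5 = 5*1).
gcd(1, 9) = 1.
1 divides 41, so integer solutions exist.

yes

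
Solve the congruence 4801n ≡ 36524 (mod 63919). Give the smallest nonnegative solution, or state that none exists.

gcd(63919, 4801):
  63919 = 13*4801 + 1506
  4801 = 3*1506 + 283
  1506 = 5*283 + 91
  283 = 3*91 + 10
  91 = 9*10 + 1
  10 = 10*1
so gcd(63919, 4801) = 1.
1 divides 36524, so solutions exist.
Back-substitute for Bézout coefficients:
  1 = 91 - 9*10
  ... = 4801*(-6324) + 63919*(475)
So 4801*(-6324) ≡ 1 (mod 63919); multiply by 36524: n ≡ -230977776 (mod 63919).
Smallest nonnegative: n = -230977776 mod 63919 = 25490.

25490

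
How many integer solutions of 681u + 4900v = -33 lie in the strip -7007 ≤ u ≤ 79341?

gcd(4900, 681) = 1  (4900 = 7*681 + 133, 681 = 5*133 + 16, 133 = 8*16 + 5, 16 = 3*5 + 1, 5 = 5*1).
Back-substituting, 681*(921) + 4900*(-128) = 1.
Scale by -33: particular solution (-30393, 4224); reduce u mod 4900: (3907, -543).
General solution: u = 3907 + 4900t, v = -543 - 681t for integer t.
-7007 ≤ 3907 + 4900t ≤ 79341 gives t ∈ [-2, 15], which is 18 values.

18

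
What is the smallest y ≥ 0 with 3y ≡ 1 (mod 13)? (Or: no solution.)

gcd(13, 3) = 1.
1 divides 1, so solutions exist.
By Bézout, 3·(-4) + 13·(1) = 1.
So 3·(-4) ≡ 1 (mod 13); multiply by 1: y ≡ -4 (mod 13).
Smallest nonnegative: y = -4 mod 13 = 9.

9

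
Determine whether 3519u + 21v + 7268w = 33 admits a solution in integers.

yes

gcd(3519, 21) = 3  (3519 = 167·21 + 12, 21 = 1·12 + 9, 12 = 1·9 + 3, 9 = 3·3).
gcd(3, 7268) = 1.
1 divides 33, so integer solutions exist.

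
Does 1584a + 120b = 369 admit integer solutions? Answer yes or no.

gcd(1584, 120) = 24.
24 does not divide 369 (remainder 9), so no integer solutions.

no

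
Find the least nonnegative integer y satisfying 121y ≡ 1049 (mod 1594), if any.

641

gcd(1594, 121) = 1.
1 divides 1049, so solutions exist.
By Bézout, 121*(303) + 1594*(-23) = 1.
So 121*(303) ≡ 1 (mod 1594); multiply by 1049: y ≡ 317847 (mod 1594).
Smallest nonnegative: y = 317847 mod 1594 = 641.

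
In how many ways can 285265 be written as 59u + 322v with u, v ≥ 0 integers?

gcd(322, 59) = 1.
By Bézout, 59×(131) + 322×(-24) = 1.
One solution: (5, 885).
General: u = 5 + 322t, v = 885 - 59t.
u ≥ 0 ⇒ t ≥ 0; v ≥ 0 ⇒ t ≤ 15. So t ∈ [0, 15]: 16 solutions.

16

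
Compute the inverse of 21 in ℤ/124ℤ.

gcd(124, 21):
  124 = 5*21 + 19
  21 = 1*19 + 2
  19 = 9*2 + 1
  2 = 2*1
so gcd(124, 21) = 1.
Back-substitute for Bézout coefficients:
  1 = 19 - 9*2
  ... = 21*(-59) + 124*(10)
So 21*-59 ≡ 1 (mod 124), and -59 mod 124 = 65.

65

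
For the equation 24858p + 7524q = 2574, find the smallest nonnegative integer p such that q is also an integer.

gcd(24858, 7524) = 18.
18 divides 2574, so solutions exist.
By Bézout, 24858*(79) + 7524*(-261) = 18.
Scale by 2574/18 = 143: (p₀, q₀) = (11297, -37323).
General solution: p = 11297 + 418t, q = -37323 - 1381t for integer t.
p ≥ 0: smallest is 11297 mod 418 = 11 (at t = -27), with q = -36.

11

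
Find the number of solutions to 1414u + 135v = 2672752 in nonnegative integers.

14

gcd(1414, 135):
  1414 = 10*135 + 64
  135 = 2*64 + 7
  64 = 9*7 + 1
  7 = 7*1
so gcd(1414, 135) = 1.
Back-substitute for Bézout coefficients:
  1 = 64 - 9*7
  ... = 1414*(19) + 135*(-199)
Scale by 2672752: one solution is (50782288, -531877648). Reduce u mod 135: (13, 19662).
General: u = 13 + 135t, v = 19662 - 1414t.
u ≥ 0 ⇒ t ≥ 0; v ≥ 0 ⇒ t ≤ 13. So t ∈ [0, 13]: 14 solutions.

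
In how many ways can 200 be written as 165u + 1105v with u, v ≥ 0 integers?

gcd(1105, 165) = 5.
By Bézout, 165×(67) + 1105×(-10) = 5.
One solution: (28, -4).
General: u = 28 + 221t, v = -4 - 33t.
u ≥ 0 ⇒ t ≥ 0; v ≥ 0 ⇒ t ≤ -1. So t ∈ [0, -1]: 0 solutions.

0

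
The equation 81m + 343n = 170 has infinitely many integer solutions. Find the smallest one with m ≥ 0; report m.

gcd(343, 81) = 1.
1 divides 170, so solutions exist.
By Bézout, 81·(72) + 343·(-17) = 1.
Scale by 170/1 = 170: (m₀, n₀) = (12240, -2890).
General solution: m = 12240 + 343t, n = -2890 - 81t for integer t.
m ≥ 0: smallest is 12240 mod 343 = 235 (at t = -35), with n = -55.

235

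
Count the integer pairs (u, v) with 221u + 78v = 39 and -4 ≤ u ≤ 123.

gcd(221, 78) = 13.
By Bézout, 221×(-1) + 78×(3) = 13.
Particular solution: (3, -8).
General solution: u = 3 + 6t, v = -8 - 17t for integer t.
-4 ≤ 3 + 6t ≤ 123 gives t ∈ [-1, 20], which is 22 values.

22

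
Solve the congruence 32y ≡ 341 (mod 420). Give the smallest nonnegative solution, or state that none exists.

gcd(420, 32) = 4.
4 does not divide 341, so the congruence has no solution.

no solution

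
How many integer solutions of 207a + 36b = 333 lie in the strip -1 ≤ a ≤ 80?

gcd(207, 36) = 9.
By Bézout, 207×(-1) + 36×(6) = 9.
Particular solution: (3, -8).
General solution: a = 3 + 4t, b = -8 - 23t for integer t.
-1 ≤ 3 + 4t ≤ 80 gives t ∈ [-1, 19], which is 21 values.

21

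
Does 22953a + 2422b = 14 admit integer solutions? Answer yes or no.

gcd(22953, 2422):
  22953 = 9·2422 + 1155
  2422 = 2·1155 + 112
  1155 = 10·112 + 35
  112 = 3·35 + 7
  35 = 5·7
so gcd(22953, 2422) = 7.
7 divides 14, so integer solutions exist.

yes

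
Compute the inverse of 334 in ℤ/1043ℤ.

gcd(1043, 334):
  1043 = 3*334 + 41
  334 = 8*41 + 6
  41 = 6*6 + 5
  6 = 1*5 + 1
  5 = 5*1
so gcd(1043, 334) = 1.
Back-substitute for Bézout coefficients:
  1 = 6 - 1*5
  ... = 334*(178) + 1043*(-57)
So 334*178 ≡ 1 (mod 1043), and 178 mod 1043 = 178.

178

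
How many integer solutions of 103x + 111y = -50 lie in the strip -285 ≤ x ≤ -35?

gcd(111, 103):
  111 = 1·103 + 8
  103 = 12·8 + 7
  8 = 1·7 + 1
  7 = 7·1
so gcd(111, 103) = 1.
Back-substitute for Bézout coefficients:
  1 = 8 - 1·7
  ... = 103·(-14) + 111·(13)
Scale by -50: particular solution (700, -650); reduce x mod 111: (34, -32).
General solution: x = 34 + 111t, y = -32 - 103t for integer t.
-285 ≤ 34 + 111t ≤ -35 gives t ∈ [-2, -1], which is 2 values.

2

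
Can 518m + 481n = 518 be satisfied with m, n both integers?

gcd(518, 481) = 37  (518 = 1·481 + 37, 481 = 13·37).
37 divides 518, so integer solutions exist.

yes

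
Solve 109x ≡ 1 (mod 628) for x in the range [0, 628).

121

gcd(628, 109) = 1  (628 = 5×109 + 83, 109 = 1×83 + 26, 83 = 3×26 + 5, 26 = 5×5 + 1, 5 = 5×1).
Back-substituting, 109×(121) + 628×(-21) = 1.
So 109×121 ≡ 1 (mod 628), and 121 mod 628 = 121.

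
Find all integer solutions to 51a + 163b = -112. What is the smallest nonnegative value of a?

1

gcd(163, 51) = 1  (163 = 3*51 + 10, 51 = 5*10 + 1, 10 = 10*1).
1 divides -112, so solutions exist.
Back-substituting, 51*(16) + 163*(-5) = 1.
Scale by -112/1 = -112: (a₀, b₀) = (-1792, 560).
General solution: a = -1792 + 163t, b = 560 - 51t for integer t.
a ≥ 0: smallest is -1792 mod 163 = 1 (at t = 11), with b = -1.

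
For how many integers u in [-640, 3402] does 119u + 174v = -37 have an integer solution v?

gcd(174, 119) = 1  (174 = 1*119 + 55, 119 = 2*55 + 9, 55 = 6*9 + 1, 9 = 9*1).
Back-substituting, 119*(-19) + 174*(13) = 1.
Scale by -37: particular solution (703, -481); reduce u mod 174: (7, -5).
General solution: u = 7 + 174t, v = -5 - 119t for integer t.
-640 ≤ 7 + 174t ≤ 3402 gives t ∈ [-3, 19], which is 23 values.

23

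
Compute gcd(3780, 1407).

gcd(3780, 1407):
  3780 = 2·1407 + 966
  1407 = 1·966 + 441
  966 = 2·441 + 84
  441 = 5·84 + 21
  84 = 4·21
so gcd(3780, 1407) = 21.

21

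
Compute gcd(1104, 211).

gcd(1104, 211):
  1104 = 5·211 + 49
  211 = 4·49 + 15
  49 = 3·15 + 4
  15 = 3·4 + 3
  4 = 1·3 + 1
  3 = 3·1
so gcd(1104, 211) = 1.

1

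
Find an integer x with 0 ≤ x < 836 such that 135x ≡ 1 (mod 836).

gcd(836, 135) = 1  (836 = 6*135 + 26, 135 = 5*26 + 5, 26 = 5*5 + 1, 5 = 5*1).
Back-substituting, 135*(-161) + 836*(26) = 1.
So 135*-161 ≡ 1 (mod 836), and -161 mod 836 = 675.

675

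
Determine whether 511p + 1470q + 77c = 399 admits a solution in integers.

gcd(1470, 511) = 7  (1470 = 2*511 + 448, 511 = 1*448 + 63, 448 = 7*63 + 7, 63 = 9*7).
gcd(7, 77) = 7.
7 divides 399, so integer solutions exist.

yes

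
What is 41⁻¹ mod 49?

6

gcd(49, 41):
  49 = 1*41 + 8
  41 = 5*8 + 1
  8 = 8*1
so gcd(49, 41) = 1.
Back-substitute for Bézout coefficients:
  1 = 41 - 5*8
  ... = 41*(6) + 49*(-5)
So 41*6 ≡ 1 (mod 49), and 6 mod 49 = 6.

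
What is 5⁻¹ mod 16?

13

gcd(16, 5):
  16 = 3·5 + 1
  5 = 5·1
so gcd(16, 5) = 1.
Back-substitute for Bézout coefficients:
  1 = 16 - 3·5
  ... = 5·(-3) + 16·(1)
So 5·-3 ≡ 1 (mod 16), and -3 mod 16 = 13.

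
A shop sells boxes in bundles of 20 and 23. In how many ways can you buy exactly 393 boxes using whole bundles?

1

Need nonnegative integers with 20j + 23k = 393.
gcd(20, 23) = 1, and 20·(-8) + 23·(7) = 1.
So (j₀, k₀) = (-3144, 2751); general j = -3144 + 23t, k = 2751 - 20t.
j ≥ 0 ⇒ t ≥ 137; k ≥ 0 ⇒ t ≤ 137. That's 1 value of t.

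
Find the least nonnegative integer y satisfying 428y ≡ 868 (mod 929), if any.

gcd(929, 428):
  929 = 2·428 + 73
  428 = 5·73 + 63
  73 = 1·63 + 10
  63 = 6·10 + 3
  10 = 3·3 + 1
  3 = 3·1
so gcd(929, 428) = 1.
1 divides 868, so solutions exist.
Back-substitute for Bézout coefficients:
  1 = 10 - 3·3
  ... = 428·(-280) + 929·(129)
So 428·(-280) ≡ 1 (mod 929); multiply by 868: y ≡ -243040 (mod 929).
Smallest nonnegative: y = -243040 mod 929 = 358.

358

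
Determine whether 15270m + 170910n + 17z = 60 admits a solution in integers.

gcd(170910, 15270):
  170910 = 11*15270 + 2940
  15270 = 5*2940 + 570
  2940 = 5*570 + 90
  570 = 6*90 + 30
  90 = 3*30
so gcd(170910, 15270) = 30.
gcd(30, 17) = 1.
1 divides 60, so integer solutions exist.

yes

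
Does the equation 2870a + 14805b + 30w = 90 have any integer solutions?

gcd(14805, 2870) = 35.
gcd(35, 30) = 5.
5 divides 90, so integer solutions exist.

yes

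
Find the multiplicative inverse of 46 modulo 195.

gcd(195, 46):
  195 = 4*46 + 11
  46 = 4*11 + 2
  11 = 5*2 + 1
  2 = 2*1
so gcd(195, 46) = 1.
Back-substitute for Bézout coefficients:
  1 = 11 - 5*2
  ... = 46*(-89) + 195*(21)
So 46*-89 ≡ 1 (mod 195), and -89 mod 195 = 106.

106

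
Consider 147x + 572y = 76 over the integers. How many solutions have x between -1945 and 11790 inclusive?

24

gcd(572, 147) = 1  (572 = 3×147 + 131, 147 = 1×131 + 16, 131 = 8×16 + 3, 16 = 5×3 + 1, 3 = 3×1).
Back-substituting, 147×(179) + 572×(-46) = 1.
Scale by 76: particular solution (13604, -3496); reduce x mod 572: (448, -115).
General solution: x = 448 + 572t, y = -115 - 147t for integer t.
-1945 ≤ 448 + 572t ≤ 11790 gives t ∈ [-4, 19], which is 24 values.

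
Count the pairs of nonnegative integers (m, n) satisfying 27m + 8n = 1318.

gcd(27, 8) = 1  (27 = 3×8 + 3, 8 = 2×3 + 2, 3 = 1×2 + 1, 2 = 2×1).
Back-substituting, 27×(3) + 8×(-10) = 1.
Scale by 1318: one solution is (3954, -13180). Reduce m mod 8: (2, 158).
General: m = 2 + 8t, n = 158 - 27t.
m ≥ 0 ⇒ t ≥ 0; n ≥ 0 ⇒ t ≤ 5. So t ∈ [0, 5]: 6 solutions.

6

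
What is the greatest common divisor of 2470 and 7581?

19

gcd(7581, 2470) = 19  (7581 = 3*2470 + 171, 2470 = 14*171 + 76, 171 = 2*76 + 19, 76 = 4*19).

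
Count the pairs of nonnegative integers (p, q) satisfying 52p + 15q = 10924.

gcd(52, 15) = 1  (52 = 3×15 + 7, 15 = 2×7 + 1, 7 = 7×1).
Back-substituting, 52×(-2) + 15×(7) = 1.
Scale by 10924: one solution is (-21848, 76468). Reduce p mod 15: (7, 704).
General: p = 7 + 15t, q = 704 - 52t.
p ≥ 0 ⇒ t ≥ 0; q ≥ 0 ⇒ t ≤ 13. So t ∈ [0, 13]: 14 solutions.

14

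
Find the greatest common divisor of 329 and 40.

1

gcd(329, 40):
  329 = 8×40 + 9
  40 = 4×9 + 4
  9 = 2×4 + 1
  4 = 4×1
so gcd(329, 40) = 1.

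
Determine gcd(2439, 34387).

1

gcd(34387, 2439) = 1  (34387 = 14·2439 + 241, 2439 = 10·241 + 29, 241 = 8·29 + 9, 29 = 3·9 + 2, 9 = 4·2 + 1, 2 = 2·1).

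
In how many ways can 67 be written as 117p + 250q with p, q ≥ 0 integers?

0

gcd(250, 117) = 1  (250 = 2*117 + 16, 117 = 7*16 + 5, 16 = 3*5 + 1, 5 = 5*1).
Back-substituting, 117*(-47) + 250*(22) = 1.
Scale by 67: one solution is (-3149, 1474). Reduce p mod 250: (101, -47).
General: p = 101 + 250t, q = -47 - 117t.
p ≥ 0 ⇒ t ≥ 0; q ≥ 0 ⇒ t ≤ -1. So t ∈ [0, -1]: 0 solutions.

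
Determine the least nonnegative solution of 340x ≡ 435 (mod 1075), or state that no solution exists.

74

gcd(1075, 340) = 5.
5 divides 435, so solutions exist.
By Bézout, 340*(-98) + 1075*(31) = 5.
So 340*(-98) ≡ 5 (mod 1075); multiply by 87: x ≡ -8526 (mod 215).
Smallest nonnegative: x = -8526 mod 215 = 74.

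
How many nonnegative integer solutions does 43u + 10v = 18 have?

gcd(43, 10) = 1.
By Bézout, 43·(-3) + 10·(13) = 1.
One solution: (6, -24).
General: u = 6 + 10t, v = -24 - 43t.
u ≥ 0 ⇒ t ≥ 0; v ≥ 0 ⇒ t ≤ -1. So t ∈ [0, -1]: 0 solutions.

0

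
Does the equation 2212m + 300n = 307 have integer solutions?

gcd(2212, 300) = 4  (2212 = 7×300 + 112, 300 = 2×112 + 76, 112 = 1×76 + 36, 76 = 2×36 + 4, 36 = 9×4).
4 does not divide 307 (remainder 3), so no integer solutions.

no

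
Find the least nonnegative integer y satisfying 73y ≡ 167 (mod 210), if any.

149

gcd(210, 73) = 1.
1 divides 167, so solutions exist.
By Bézout, 73·(-23) + 210·(8) = 1.
So 73·(-23) ≡ 1 (mod 210); multiply by 167: y ≡ -3841 (mod 210).
Smallest nonnegative: y = -3841 mod 210 = 149.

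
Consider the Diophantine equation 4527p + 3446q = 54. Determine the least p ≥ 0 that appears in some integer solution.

gcd(4527, 3446) = 1  (4527 = 1×3446 + 1081, 3446 = 3×1081 + 203, 1081 = 5×203 + 66, 203 = 3×66 + 5, 66 = 13×5 + 1, 5 = 5×1).
1 divides 54, so solutions exist.
Back-substituting, 4527×(679) + 3446×(-892) = 1.
Scale by 54/1 = 54: (p₀, q₀) = (36666, -48168).
General solution: p = 36666 + 3446t, q = -48168 - 4527t for integer t.
p ≥ 0: smallest is 36666 mod 3446 = 2206 (at t = -10), with q = -2898.

2206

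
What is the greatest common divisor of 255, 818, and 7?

gcd(818, 255) = 1.
gcd(1, 7) = 1.

1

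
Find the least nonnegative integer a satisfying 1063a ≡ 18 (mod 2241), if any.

gcd(2241, 1063):
  2241 = 2*1063 + 115
  1063 = 9*115 + 28
  115 = 4*28 + 3
  28 = 9*3 + 1
  3 = 3*1
so gcd(2241, 1063) = 1.
1 divides 18, so solutions exist.
Back-substitute for Bézout coefficients:
  1 = 28 - 9*3
  ... = 1063*(721) + 2241*(-342)
So 1063*(721) ≡ 1 (mod 2241); multiply by 18: a ≡ 12978 (mod 2241).
Smallest nonnegative: a = 12978 mod 2241 = 1773.

1773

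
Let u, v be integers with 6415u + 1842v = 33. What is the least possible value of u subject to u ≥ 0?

1179

gcd(6415, 1842) = 1.
1 divides 33, so solutions exist.
By Bézout, 6415*(259) + 1842*(-902) = 1.
Scale by 33/1 = 33: (u₀, v₀) = (8547, -29766).
General solution: u = 8547 + 1842t, v = -29766 - 6415t for integer t.
u ≥ 0: smallest is 8547 mod 1842 = 1179 (at t = -4), with v = -4106.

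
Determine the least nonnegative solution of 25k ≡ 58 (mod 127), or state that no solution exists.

109

gcd(127, 25) = 1  (127 = 5·25 + 2, 25 = 12·2 + 1, 2 = 2·1).
1 divides 58, so solutions exist.
Back-substituting, 25·(61) + 127·(-12) = 1.
So 25·(61) ≡ 1 (mod 127); multiply by 58: k ≡ 3538 (mod 127).
Smallest nonnegative: k = 3538 mod 127 = 109.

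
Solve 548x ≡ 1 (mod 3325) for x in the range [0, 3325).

gcd(3325, 548) = 1.
By Bézout, 548·(-1438) + 3325·(237) = 1.
So 548·-1438 ≡ 1 (mod 3325), and -1438 mod 3325 = 1887.

1887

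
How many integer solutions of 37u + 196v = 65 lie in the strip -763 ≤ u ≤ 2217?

15

gcd(196, 37) = 1.
By Bézout, 37·(53) + 196·(-10) = 1.
Particular solution: (113, -21).
General solution: u = 113 + 196t, v = -21 - 37t for integer t.
-763 ≤ 113 + 196t ≤ 2217 gives t ∈ [-4, 10], which is 15 values.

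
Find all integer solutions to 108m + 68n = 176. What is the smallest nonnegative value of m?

gcd(108, 68):
  108 = 1×68 + 40
  68 = 1×40 + 28
  40 = 1×28 + 12
  28 = 2×12 + 4
  12 = 3×4
so gcd(108, 68) = 4.
4 divides 176, so solutions exist.
Back-substitute for Bézout coefficients:
  4 = 28 - 2×12
  ... = 108×(-5) + 68×(8)
Scale by 176/4 = 44: (m₀, n₀) = (-220, 352).
General solution: m = -220 + 17t, n = 352 - 27t for integer t.
m ≥ 0: smallest is -220 mod 17 = 1 (at t = 13), with n = 1.

1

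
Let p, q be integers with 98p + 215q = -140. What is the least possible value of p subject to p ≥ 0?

gcd(215, 98) = 1  (215 = 2×98 + 19, 98 = 5×19 + 3, 19 = 6×3 + 1, 3 = 3×1).
1 divides -140, so solutions exist.
Back-substituting, 98×(-68) + 215×(31) = 1.
Scale by -140/1 = -140: (p₀, q₀) = (9520, -4340).
General solution: p = 9520 + 215t, q = -4340 - 98t for integer t.
p ≥ 0: smallest is 9520 mod 215 = 60 (at t = -44), with q = -28.

60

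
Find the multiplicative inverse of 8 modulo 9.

gcd(9, 8):
  9 = 1*8 + 1
  8 = 8*1
so gcd(9, 8) = 1.
Back-substitute for Bézout coefficients:
  1 = 9 - 1*8
  ... = 8*(-1) + 9*(1)
So 8*-1 ≡ 1 (mod 9), and -1 mod 9 = 8.

8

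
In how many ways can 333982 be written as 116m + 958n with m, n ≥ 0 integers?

gcd(958, 116):
  958 = 8·116 + 30
  116 = 3·30 + 26
  30 = 1·26 + 4
  26 = 6·4 + 2
  4 = 2·2
so gcd(958, 116) = 2.
Back-substitute for Bézout coefficients:
  2 = 26 - 6·4
  ... = 116·(223) + 958·(-27)
Scale by 166991: one solution is (37238993, -4508757). Reduce m mod 479: (96, 337).
General: m = 96 + 479t, n = 337 - 58t.
m ≥ 0 ⇒ t ≥ 0; n ≥ 0 ⇒ t ≤ 5. So t ∈ [0, 5]: 6 solutions.

6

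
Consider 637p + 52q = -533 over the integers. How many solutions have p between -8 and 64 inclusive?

18

gcd(637, 52) = 13.
By Bézout, 637*(1) + 52*(-12) = 13.
Particular solution: (3, -47).
General solution: p = 3 + 4t, q = -47 - 49t for integer t.
-8 ≤ 3 + 4t ≤ 64 gives t ∈ [-2, 15], which is 18 values.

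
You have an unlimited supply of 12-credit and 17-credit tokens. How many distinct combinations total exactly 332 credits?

Need nonnegative integers with 12j + 17k = 332.
gcd(12, 17) = 1, and 12·(-7) + 17·(5) = 1.
So (j₀, k₀) = (-2324, 1660); general j = -2324 + 17t, k = 1660 - 12t.
j ≥ 0 ⇒ t ≥ 137; k ≥ 0 ⇒ t ≤ 138. That's 2 values of t.

2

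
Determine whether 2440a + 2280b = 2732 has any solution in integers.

no

gcd(2440, 2280) = 40  (2440 = 1·2280 + 160, 2280 = 14·160 + 40, 160 = 4·40).
40 does not divide 2732 (remainder 12), so no integer solutions.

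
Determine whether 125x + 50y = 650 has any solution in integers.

gcd(125, 50) = 25  (125 = 2·50 + 25, 50 = 2·25).
25 divides 650, so integer solutions exist.

yes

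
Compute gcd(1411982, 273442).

26

gcd(1411982, 273442) = 26  (1411982 = 5·273442 + 44772, 273442 = 6·44772 + 4810, 44772 = 9·4810 + 1482, 4810 = 3·1482 + 364, 1482 = 4·364 + 26, 364 = 14·26).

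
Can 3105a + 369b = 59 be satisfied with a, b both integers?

gcd(3105, 369) = 9  (3105 = 8·369 + 153, 369 = 2·153 + 63, 153 = 2·63 + 27, 63 = 2·27 + 9, 27 = 3·9).
9 does not divide 59 (remainder 5), so no integer solutions.

no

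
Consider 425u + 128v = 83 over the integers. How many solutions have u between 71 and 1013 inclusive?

gcd(425, 128) = 1  (425 = 3·128 + 41, 128 = 3·41 + 5, 41 = 8·5 + 1, 5 = 5·1).
Back-substituting, 425·(25) + 128·(-83) = 1.
Scale by 83: particular solution (2075, -6889); reduce u mod 128: (27, -89).
General solution: u = 27 + 128t, v = -89 - 425t for integer t.
71 ≤ 27 + 128t ≤ 1013 gives t ∈ [1, 7], which is 7 values.

7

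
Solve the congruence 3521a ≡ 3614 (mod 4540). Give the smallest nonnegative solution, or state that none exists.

gcd(4540, 3521):
  4540 = 1×3521 + 1019
  3521 = 3×1019 + 464
  1019 = 2×464 + 91
  464 = 5×91 + 9
  91 = 10×9 + 1
  9 = 9×1
so gcd(4540, 3521) = 1.
1 divides 3614, so solutions exist.
Back-substitute for Bézout coefficients:
  1 = 91 - 10×9
  ... = 3521×(-499) + 4540×(387)
So 3521×(-499) ≡ 1 (mod 4540); multiply by 3614: a ≡ -1803386 (mod 4540).
Smallest nonnegative: a = -1803386 mod 4540 = 3534.

3534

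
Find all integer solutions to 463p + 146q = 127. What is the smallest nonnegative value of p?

81

gcd(463, 146):
  463 = 3×146 + 25
  146 = 5×25 + 21
  25 = 1×21 + 4
  21 = 5×4 + 1
  4 = 4×1
so gcd(463, 146) = 1.
1 divides 127, so solutions exist.
Back-substitute for Bézout coefficients:
  1 = 21 - 5×4
  ... = 463×(-35) + 146×(111)
Scale by 127/1 = 127: (p₀, q₀) = (-4445, 14097).
General solution: p = -4445 + 146t, q = 14097 - 463t for integer t.
p ≥ 0: smallest is -4445 mod 146 = 81 (at t = 31), with q = -256.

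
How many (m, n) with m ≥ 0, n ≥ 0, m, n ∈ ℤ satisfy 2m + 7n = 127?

9

gcd(7, 2) = 1  (7 = 3·2 + 1, 2 = 2·1).
Back-substituting, 2·(-3) + 7·(1) = 1.
Scale by 127: one solution is (-381, 127). Reduce m mod 7: (4, 17).
General: m = 4 + 7t, n = 17 - 2t.
m ≥ 0 ⇒ t ≥ 0; n ≥ 0 ⇒ t ≤ 8. So t ∈ [0, 8]: 9 solutions.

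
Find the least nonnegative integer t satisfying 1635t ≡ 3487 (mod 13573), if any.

3082

gcd(13573, 1635) = 1.
1 divides 3487, so solutions exist.
By Bézout, 1635*(-2175) + 13573*(262) = 1.
So 1635*(-2175) ≡ 1 (mod 13573); multiply by 3487: t ≡ -7584225 (mod 13573).
Smallest nonnegative: t = -7584225 mod 13573 = 3082.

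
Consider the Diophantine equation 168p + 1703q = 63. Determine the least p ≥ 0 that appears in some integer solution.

gcd(1703, 168) = 1.
1 divides 63, so solutions exist.
By Bézout, 168*(740) + 1703*(-73) = 1.
Scale by 63/1 = 63: (p₀, q₀) = (46620, -4599).
General solution: p = 46620 + 1703t, q = -4599 - 168t for integer t.
p ≥ 0: smallest is 46620 mod 1703 = 639 (at t = -27), with q = -63.

639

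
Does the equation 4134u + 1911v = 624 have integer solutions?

yes

gcd(4134, 1911):
  4134 = 2*1911 + 312
  1911 = 6*312 + 39
  312 = 8*39
so gcd(4134, 1911) = 39.
39 divides 624, so integer solutions exist.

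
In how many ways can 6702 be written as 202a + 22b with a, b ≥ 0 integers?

gcd(202, 22) = 2  (202 = 9·22 + 4, 22 = 5·4 + 2, 4 = 2·2).
Back-substituting, 202·(-5) + 22·(46) = 2.
Scale by 3351: one solution is (-16755, 154146). Reduce a mod 11: (9, 222).
General: a = 9 + 11t, b = 222 - 101t.
a ≥ 0 ⇒ t ≥ 0; b ≥ 0 ⇒ t ≤ 2. So t ∈ [0, 2]: 3 solutions.

3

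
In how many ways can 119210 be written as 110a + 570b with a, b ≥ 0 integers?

gcd(570, 110):
  570 = 5·110 + 20
  110 = 5·20 + 10
  20 = 2·10
so gcd(570, 110) = 10.
Back-substitute for Bézout coefficients:
  10 = 110 - 5·20
  ... = 110·(26) + 570·(-5)
Scale by 11921: one solution is (309946, -59605). Reduce a mod 57: (37, 202).
General: a = 37 + 57t, b = 202 - 11t.
a ≥ 0 ⇒ t ≥ 0; b ≥ 0 ⇒ t ≤ 18. So t ∈ [0, 18]: 19 solutions.

19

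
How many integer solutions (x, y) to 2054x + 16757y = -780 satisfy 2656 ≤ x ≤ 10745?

7

gcd(16757, 2054) = 13  (16757 = 8×2054 + 325, 2054 = 6×325 + 104, 325 = 3×104 + 13, 104 = 8×13).
Back-substituting, 2054×(-155) + 16757×(19) = 13.
Scale by -60: particular solution (9300, -1140); reduce x mod 1289: (277, -34).
General solution: x = 277 + 1289t, y = -34 - 158t for integer t.
2656 ≤ 277 + 1289t ≤ 10745 gives t ∈ [2, 8], which is 7 values.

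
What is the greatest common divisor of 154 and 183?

gcd(183, 154):
  183 = 1*154 + 29
  154 = 5*29 + 9
  29 = 3*9 + 2
  9 = 4*2 + 1
  2 = 2*1
so gcd(183, 154) = 1.

1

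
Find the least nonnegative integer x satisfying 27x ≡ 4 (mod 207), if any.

gcd(207, 27) = 9.
9 does not divide 4, so the congruence has no solution.

no solution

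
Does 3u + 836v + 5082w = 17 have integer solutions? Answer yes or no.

gcd(836, 3) = 1  (836 = 278×3 + 2, 3 = 1×2 + 1, 2 = 2×1).
gcd(1, 5082) = 1.
1 divides 17, so integer solutions exist.

yes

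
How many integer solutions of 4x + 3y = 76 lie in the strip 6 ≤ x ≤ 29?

8

gcd(4, 3) = 1  (4 = 1·3 + 1, 3 = 3·1).
Back-substituting, 4·(1) + 3·(-1) = 1.
Scale by 76: particular solution (76, -76); reduce x mod 3: (1, 24).
General solution: x = 1 + 3t, y = 24 - 4t for integer t.
6 ≤ 1 + 3t ≤ 29 gives t ∈ [2, 9], which is 8 values.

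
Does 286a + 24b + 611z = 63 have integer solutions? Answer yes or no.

gcd(286, 24) = 2  (286 = 11*24 + 22, 24 = 1*22 + 2, 22 = 11*2).
gcd(2, 611) = 1.
1 divides 63, so integer solutions exist.

yes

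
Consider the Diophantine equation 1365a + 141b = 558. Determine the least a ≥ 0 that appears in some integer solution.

gcd(1365, 141) = 3.
3 divides 558, so solutions exist.
By Bézout, 1365·(-22) + 141·(213) = 3.
Scale by 558/3 = 186: (a₀, b₀) = (-4092, 39618).
General solution: a = -4092 + 47t, b = 39618 - 455t for integer t.
a ≥ 0: smallest is -4092 mod 47 = 44 (at t = 88), with b = -422.

44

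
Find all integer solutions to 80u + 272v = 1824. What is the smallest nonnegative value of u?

gcd(272, 80) = 16  (272 = 3*80 + 32, 80 = 2*32 + 16, 32 = 2*16).
16 divides 1824, so solutions exist.
Back-substituting, 80*(7) + 272*(-2) = 16.
Scale by 1824/16 = 114: (u₀, v₀) = (798, -228).
General solution: u = 798 + 17t, v = -228 - 5t for integer t.
u ≥ 0: smallest is 798 mod 17 = 16 (at t = -46), with v = 2.

16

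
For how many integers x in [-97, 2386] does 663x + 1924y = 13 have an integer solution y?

17

gcd(1924, 663) = 13.
By Bézout, 663·(-29) + 1924·(10) = 13.
Particular solution: (119, -41).
General solution: x = 119 + 148t, y = -41 - 51t for integer t.
-97 ≤ 119 + 148t ≤ 2386 gives t ∈ [-1, 15], which is 17 values.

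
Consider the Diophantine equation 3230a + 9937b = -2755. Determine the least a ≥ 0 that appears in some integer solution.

476

gcd(9937, 3230) = 19.
19 divides -2755, so solutions exist.
By Bézout, 3230*(40) + 9937*(-13) = 19.
Scale by -2755/19 = -145: (a₀, b₀) = (-5800, 1885).
General solution: a = -5800 + 523t, b = 1885 - 170t for integer t.
a ≥ 0: smallest is -5800 mod 523 = 476 (at t = 12), with b = -155.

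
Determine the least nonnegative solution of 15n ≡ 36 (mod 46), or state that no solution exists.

gcd(46, 15):
  46 = 3×15 + 1
  15 = 15×1
so gcd(46, 15) = 1.
1 divides 36, so solutions exist.
Back-substitute for Bézout coefficients:
  1 = 46 - 3×15
  ... = 15×(-3) + 46×(1)
So 15×(-3) ≡ 1 (mod 46); multiply by 36: n ≡ -108 (mod 46).
Smallest nonnegative: n = -108 mod 46 = 30.

30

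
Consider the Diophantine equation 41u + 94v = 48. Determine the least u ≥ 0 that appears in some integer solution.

gcd(94, 41) = 1  (94 = 2*41 + 12, 41 = 3*12 + 5, 12 = 2*5 + 2, 5 = 2*2 + 1, 2 = 2*1).
1 divides 48, so solutions exist.
Back-substituting, 41*(39) + 94*(-17) = 1.
Scale by 48/1 = 48: (u₀, v₀) = (1872, -816).
General solution: u = 1872 + 94t, v = -816 - 41t for integer t.
u ≥ 0: smallest is 1872 mod 94 = 86 (at t = -19), with v = -37.

86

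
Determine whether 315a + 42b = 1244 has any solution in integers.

gcd(315, 42) = 21  (315 = 7*42 + 21, 42 = 2*21).
21 does not divide 1244 (remainder 5), so no integer solutions.

no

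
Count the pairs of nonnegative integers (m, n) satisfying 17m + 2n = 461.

14

gcd(17, 2):
  17 = 8*2 + 1
  2 = 2*1
so gcd(17, 2) = 1.
Back-substitute for Bézout coefficients:
  1 = 17 - 8*2
  ... = 17*(1) + 2*(-8)
Scale by 461: one solution is (461, -3688). Reduce m mod 2: (1, 222).
General: m = 1 + 2t, n = 222 - 17t.
m ≥ 0 ⇒ t ≥ 0; n ≥ 0 ⇒ t ≤ 13. So t ∈ [0, 13]: 14 solutions.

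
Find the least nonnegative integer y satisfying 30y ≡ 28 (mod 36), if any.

gcd(36, 30) = 6.
6 does not divide 28, so the congruence has no solution.

no solution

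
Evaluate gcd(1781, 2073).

gcd(2073, 1781):
  2073 = 1×1781 + 292
  1781 = 6×292 + 29
  292 = 10×29 + 2
  29 = 14×2 + 1
  2 = 2×1
so gcd(2073, 1781) = 1.

1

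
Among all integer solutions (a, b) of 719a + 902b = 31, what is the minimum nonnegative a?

gcd(902, 719) = 1  (902 = 1×719 + 183, 719 = 3×183 + 170, 183 = 1×170 + 13, 170 = 13×13 + 1, 13 = 13×1).
1 divides 31, so solutions exist.
Back-substituting, 719×(69) + 902×(-55) = 1.
Scale by 31/1 = 31: (a₀, b₀) = (2139, -1705).
General solution: a = 2139 + 902t, b = -1705 - 719t for integer t.
a ≥ 0: smallest is 2139 mod 902 = 335 (at t = -2), with b = -267.

335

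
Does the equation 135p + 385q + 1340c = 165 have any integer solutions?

gcd(385, 135) = 5.
gcd(5, 1340) = 5.
5 divides 165, so integer solutions exist.

yes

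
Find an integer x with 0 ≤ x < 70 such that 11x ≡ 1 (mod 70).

51

gcd(70, 11) = 1  (70 = 6·11 + 4, 11 = 2·4 + 3, 4 = 1·3 + 1, 3 = 3·1).
Back-substituting, 11·(-19) + 70·(3) = 1.
So 11·-19 ≡ 1 (mod 70), and -19 mod 70 = 51.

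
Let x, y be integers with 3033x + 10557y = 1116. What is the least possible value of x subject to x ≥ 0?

157

gcd(10557, 3033) = 9  (10557 = 3×3033 + 1458, 3033 = 2×1458 + 117, 1458 = 12×117 + 54, 117 = 2×54 + 9, 54 = 6×9).
9 divides 1116, so solutions exist.
Back-substituting, 3033×(181) + 10557×(-52) = 9.
Scale by 1116/9 = 124: (x₀, y₀) = (22444, -6448).
General solution: x = 22444 + 1173t, y = -6448 - 337t for integer t.
x ≥ 0: smallest is 22444 mod 1173 = 157 (at t = -19), with y = -45.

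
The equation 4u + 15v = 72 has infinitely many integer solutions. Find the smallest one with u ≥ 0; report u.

3

gcd(15, 4) = 1  (15 = 3×4 + 3, 4 = 1×3 + 1, 3 = 3×1).
1 divides 72, so solutions exist.
Back-substituting, 4×(4) + 15×(-1) = 1.
Scale by 72/1 = 72: (u₀, v₀) = (288, -72).
General solution: u = 288 + 15t, v = -72 - 4t for integer t.
u ≥ 0: smallest is 288 mod 15 = 3 (at t = -19), with v = 4.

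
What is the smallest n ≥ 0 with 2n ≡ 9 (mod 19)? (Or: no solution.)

14

gcd(19, 2):
  19 = 9×2 + 1
  2 = 2×1
so gcd(19, 2) = 1.
1 divides 9, so solutions exist.
Back-substitute for Bézout coefficients:
  1 = 19 - 9×2
  ... = 2×(-9) + 19×(1)
So 2×(-9) ≡ 1 (mod 19); multiply by 9: n ≡ -81 (mod 19).
Smallest nonnegative: n = -81 mod 19 = 14.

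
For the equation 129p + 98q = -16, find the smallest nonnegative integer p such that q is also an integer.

gcd(129, 98) = 1.
1 divides -16, so solutions exist.
By Bézout, 129·(19) + 98·(-25) = 1.
Scale by -16/1 = -16: (p₀, q₀) = (-304, 400).
General solution: p = -304 + 98t, q = 400 - 129t for integer t.
p ≥ 0: smallest is -304 mod 98 = 88 (at t = 4), with q = -116.

88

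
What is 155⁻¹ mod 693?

gcd(693, 155):
  693 = 4×155 + 73
  155 = 2×73 + 9
  73 = 8×9 + 1
  9 = 9×1
so gcd(693, 155) = 1.
Back-substitute for Bézout coefficients:
  1 = 73 - 8×9
  ... = 155×(-76) + 693×(17)
So 155×-76 ≡ 1 (mod 693), and -76 mod 693 = 617.

617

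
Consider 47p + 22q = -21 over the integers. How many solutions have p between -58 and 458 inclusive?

gcd(47, 22) = 1  (47 = 2*22 + 3, 22 = 7*3 + 1, 3 = 3*1).
Back-substituting, 47*(-7) + 22*(15) = 1.
Scale by -21: particular solution (147, -315); reduce p mod 22: (15, -33).
General solution: p = 15 + 22t, q = -33 - 47t for integer t.
-58 ≤ 15 + 22t ≤ 458 gives t ∈ [-3, 20], which is 24 values.

24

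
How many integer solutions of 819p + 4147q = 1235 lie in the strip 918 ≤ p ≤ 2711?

6

gcd(4147, 819) = 13.
By Bézout, 819×(-81) + 4147×(16) = 13.
Particular solution: (280, -55).
General solution: p = 280 + 319t, q = -55 - 63t for integer t.
918 ≤ 280 + 319t ≤ 2711 gives t ∈ [2, 7], which is 6 values.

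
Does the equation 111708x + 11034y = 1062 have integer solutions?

gcd(111708, 11034) = 18  (111708 = 10·11034 + 1368, 11034 = 8·1368 + 90, 1368 = 15·90 + 18, 90 = 5·18).
18 divides 1062, so integer solutions exist.

yes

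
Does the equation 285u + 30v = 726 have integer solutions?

gcd(285, 30) = 15  (285 = 9·30 + 15, 30 = 2·15).
15 does not divide 726 (remainder 6), so no integer solutions.

no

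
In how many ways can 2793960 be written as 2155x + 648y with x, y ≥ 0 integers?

gcd(2155, 648):
  2155 = 3×648 + 211
  648 = 3×211 + 15
  211 = 14×15 + 1
  15 = 15×1
so gcd(2155, 648) = 1.
Back-substitute for Bézout coefficients:
  1 = 211 - 14×15
  ... = 2155×(43) + 648×(-143)
Scale by 2793960: one solution is (120140280, -399536280). Reduce x mod 648: (432, 2875).
General: x = 432 + 648t, y = 2875 - 2155t.
x ≥ 0 ⇒ t ≥ 0; y ≥ 0 ⇒ t ≤ 1. So t ∈ [0, 1]: 2 solutions.

2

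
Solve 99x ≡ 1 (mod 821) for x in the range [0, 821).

481

gcd(821, 99) = 1.
By Bézout, 99*(-340) + 821*(41) = 1.
So 99*-340 ≡ 1 (mod 821), and -340 mod 821 = 481.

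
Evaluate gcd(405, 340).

5

gcd(405, 340):
  405 = 1*340 + 65
  340 = 5*65 + 15
  65 = 4*15 + 5
  15 = 3*5
so gcd(405, 340) = 5.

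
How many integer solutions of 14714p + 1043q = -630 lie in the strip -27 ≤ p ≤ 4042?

28

gcd(14714, 1043) = 7.
By Bézout, 14714·(28) + 1043·(-395) = 7.
Particular solution: (13, -184).
General solution: p = 13 + 149t, q = -184 - 2102t for integer t.
-27 ≤ 13 + 149t ≤ 4042 gives t ∈ [0, 27], which is 28 values.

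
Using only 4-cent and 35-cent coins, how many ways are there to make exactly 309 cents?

2

Need nonnegative integers with 4j + 35k = 309.
gcd(4, 35) = 1, and 4·(9) + 35·(-1) = 1.
So (j₀, k₀) = (2781, -309); general j = 2781 + 35t, k = -309 - 4t.
j ≥ 0 ⇒ t ≥ -79; k ≥ 0 ⇒ t ≤ -78. That's 2 values of t.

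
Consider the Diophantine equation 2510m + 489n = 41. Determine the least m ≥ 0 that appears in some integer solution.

gcd(2510, 489):
  2510 = 5×489 + 65
  489 = 7×65 + 34
  65 = 1×34 + 31
  34 = 1×31 + 3
  31 = 10×3 + 1
  3 = 3×1
so gcd(2510, 489) = 1.
1 divides 41, so solutions exist.
Back-substitute for Bézout coefficients:
  1 = 31 - 10×3
  ... = 2510×(158) + 489×(-811)
Scale by 41/1 = 41: (m₀, n₀) = (6478, -33251).
General solution: m = 6478 + 489t, n = -33251 - 2510t for integer t.
m ≥ 0: smallest is 6478 mod 489 = 121 (at t = -13), with n = -621.

121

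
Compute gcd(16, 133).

gcd(133, 16):
  133 = 8·16 + 5
  16 = 3·5 + 1
  5 = 5·1
so gcd(133, 16) = 1.

1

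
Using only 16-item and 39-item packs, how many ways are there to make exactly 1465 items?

2

Need nonnegative integers with 16j + 39k = 1465.
gcd(16, 39) = 1, and 16·(-17) + 39·(7) = 1.
So (j₀, k₀) = (-24905, 10255); general j = -24905 + 39t, k = 10255 - 16t.
j ≥ 0 ⇒ t ≥ 639; k ≥ 0 ⇒ t ≤ 640. That's 2 values of t.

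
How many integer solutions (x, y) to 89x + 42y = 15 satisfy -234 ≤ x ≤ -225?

gcd(89, 42):
  89 = 2×42 + 5
  42 = 8×5 + 2
  5 = 2×2 + 1
  2 = 2×1
so gcd(89, 42) = 1.
Back-substitute for Bézout coefficients:
  1 = 5 - 2×2
  ... = 89×(17) + 42×(-36)
Scale by 15: particular solution (255, -540); reduce x mod 42: (3, -6).
General solution: x = 3 + 42t, y = -6 - 89t for integer t.
-234 ≤ 3 + 42t ≤ -225 gives t ∈ [-5, -6], which is 0 values.

0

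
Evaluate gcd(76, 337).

gcd(337, 76):
  337 = 4*76 + 33
  76 = 2*33 + 10
  33 = 3*10 + 3
  10 = 3*3 + 1
  3 = 3*1
so gcd(337, 76) = 1.

1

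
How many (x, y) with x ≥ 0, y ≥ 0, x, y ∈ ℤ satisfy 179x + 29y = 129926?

gcd(179, 29):
  179 = 6×29 + 5
  29 = 5×5 + 4
  5 = 1×4 + 1
  4 = 4×1
so gcd(179, 29) = 1.
Back-substitute for Bézout coefficients:
  1 = 5 - 1×4
  ... = 179×(6) + 29×(-37)
Scale by 129926: one solution is (779556, -4807262). Reduce x mod 29: (7, 4437).
General: x = 7 + 29t, y = 4437 - 179t.
x ≥ 0 ⇒ t ≥ 0; y ≥ 0 ⇒ t ≤ 24. So t ∈ [0, 24]: 25 solutions.

25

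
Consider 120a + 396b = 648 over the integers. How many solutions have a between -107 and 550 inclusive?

20

gcd(396, 120) = 12.
By Bézout, 120·(10) + 396·(-3) = 12.
Particular solution: (12, -2).
General solution: a = 12 + 33t, b = -2 - 10t for integer t.
-107 ≤ 12 + 33t ≤ 550 gives t ∈ [-3, 16], which is 20 values.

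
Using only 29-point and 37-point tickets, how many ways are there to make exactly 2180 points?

2

Need nonnegative integers with 29j + 37k = 2180.
gcd(29, 37) = 1, and 29·(-14) + 37·(11) = 1.
So (j₀, k₀) = (-30520, 23980); general j = -30520 + 37t, k = 23980 - 29t.
j ≥ 0 ⇒ t ≥ 825; k ≥ 0 ⇒ t ≤ 826. That's 2 values of t.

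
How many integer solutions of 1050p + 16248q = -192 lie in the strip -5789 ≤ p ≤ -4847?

gcd(16248, 1050) = 6.
By Bézout, 1050×(1207) + 16248×(-78) = 6.
Particular solution: (1996, -129).
General solution: p = 1996 + 2708t, q = -129 - 175t for integer t.
-5789 ≤ 1996 + 2708t ≤ -4847 gives t ∈ [-2, -3], which is 0 values.

0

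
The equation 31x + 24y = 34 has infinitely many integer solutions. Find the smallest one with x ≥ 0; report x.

22

gcd(31, 24):
  31 = 1×24 + 7
  24 = 3×7 + 3
  7 = 2×3 + 1
  3 = 3×1
so gcd(31, 24) = 1.
1 divides 34, so solutions exist.
Back-substitute for Bézout coefficients:
  1 = 7 - 2×3
  ... = 31×(7) + 24×(-9)
Scale by 34/1 = 34: (x₀, y₀) = (238, -306).
General solution: x = 238 + 24t, y = -306 - 31t for integer t.
x ≥ 0: smallest is 238 mod 24 = 22 (at t = -9), with y = -27.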